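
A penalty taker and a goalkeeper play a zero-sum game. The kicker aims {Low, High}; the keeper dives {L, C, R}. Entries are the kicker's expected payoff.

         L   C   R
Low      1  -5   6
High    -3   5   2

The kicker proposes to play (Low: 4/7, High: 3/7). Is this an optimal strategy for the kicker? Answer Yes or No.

Yes

Against L this mix gives (4/7)·1 + (3/7)·(-3) = -5/7.
Against C this mix gives (4/7)·(-5) + (3/7)·5 = -5/7.
Against R this mix gives (4/7)·6 + (3/7)·2 = 30/7.
All of the keeper's active replies (L, C) yield -5/7, and no column does worse for the kicker. The mix makes the keeper indifferent and guarantees -5/7, so it is optimal.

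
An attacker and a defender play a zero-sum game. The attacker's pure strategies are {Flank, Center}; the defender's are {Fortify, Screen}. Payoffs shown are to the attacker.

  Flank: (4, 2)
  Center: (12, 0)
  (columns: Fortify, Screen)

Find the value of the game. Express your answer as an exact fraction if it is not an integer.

Row minima: Flank → 2, Center → 0; maximin = 2.
Column maxima: Fortify → 12, Screen → 2; minimax = 2.
Since maximin = minimax = 2, there is a saddle point and the value is 2.

2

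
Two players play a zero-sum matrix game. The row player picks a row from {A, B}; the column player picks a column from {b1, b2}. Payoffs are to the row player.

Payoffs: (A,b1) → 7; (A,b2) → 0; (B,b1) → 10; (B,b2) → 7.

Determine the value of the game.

7

Row minima: A → 0, B → 7; maximin = 7.
Column maxima: b1 → 10, b2 → 7; minimax = 7.
Since maximin = minimax = 7, there is a saddle point and the value is 7.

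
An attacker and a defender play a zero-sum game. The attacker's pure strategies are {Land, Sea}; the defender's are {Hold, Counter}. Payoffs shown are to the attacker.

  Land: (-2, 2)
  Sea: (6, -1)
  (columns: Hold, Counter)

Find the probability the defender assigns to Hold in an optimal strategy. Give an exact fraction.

3/11

Row minima: Land → -2, Sea → -1; maximin = -1.
Column maxima: Hold → 6, Counter → 2; minimax = 2.
-1 ≠ 2, so there is no saddle point; optimal play is mixed.
Let the attacker play Land with probability p. Expected payoff against Hold: (-2)p + 6(1−p) = −8p + 6; against Counter: 2p + (-1)(1−p) = 3p − 1.
Setting these equal: −8p + 6 = 3p − 1 ⇒ −11p = -7 ⇒ p = 7/11, and the value is (-8)·(7/11) + 6 = 10/11.
For the defender: with q = P(Hold), equating Land's and Sea's payoffs gives −4q + 2 = 7q − 1 ⇒ q = 3/11.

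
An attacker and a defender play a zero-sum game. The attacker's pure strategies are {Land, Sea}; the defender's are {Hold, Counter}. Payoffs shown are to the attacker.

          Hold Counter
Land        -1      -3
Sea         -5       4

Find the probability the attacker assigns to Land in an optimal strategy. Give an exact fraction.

Row minima: Land → -3, Sea → -5; maximin = -3.
Column maxima: Hold → -1, Counter → 4; minimax = -1.
-3 ≠ -1, so there is no saddle point; optimal play is mixed.
Let the attacker play Land with probability p. Expected payoff against Hold: (-1)p + (-5)(1−p) = 4p − 5; against Counter: (-3)p + 4(1−p) = −7p + 4.
Setting these equal: 4p − 5 = −7p + 4 ⇒ 11p = 9 ⇒ p = 9/11, and the value is (4)·(9/11) − 5 = -19/11.
For the defender: with q = P(Hold), equating Land's and Sea's payoffs gives 2q − 3 = −9q + 4 ⇒ q = 7/11.

9/11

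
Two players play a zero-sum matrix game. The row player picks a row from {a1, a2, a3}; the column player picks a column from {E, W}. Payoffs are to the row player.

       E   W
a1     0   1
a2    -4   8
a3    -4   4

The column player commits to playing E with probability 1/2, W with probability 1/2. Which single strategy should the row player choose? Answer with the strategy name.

Expected payoff of a1: (1/2)·0 + (1/2)·1 = 1/2.
Expected payoff of a2: (1/2)·(-4) + (1/2)·8 = 2.
Expected payoff of a3: (1/2)·(-4) + (1/2)·4 = 0.
The largest is 2, so the row player's best response is a2.

a2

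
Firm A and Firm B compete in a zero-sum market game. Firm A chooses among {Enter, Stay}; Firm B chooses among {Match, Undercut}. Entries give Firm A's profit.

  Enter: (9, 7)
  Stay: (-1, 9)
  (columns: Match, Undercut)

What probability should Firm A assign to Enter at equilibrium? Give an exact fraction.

Row minima: Enter → 7, Stay → -1; maximin = 7.
Column maxima: Match → 9, Undercut → 9; minimax = 9.
7 ≠ 9, so there is no saddle point; optimal play is mixed.
Let Firm A play Enter with probability p. Expected payoff against Match: 9p + (-1)(1−p) = 10p − 1; against Undercut: 7p + 9(1−p) = −2p + 9.
Setting these equal: 10p − 1 = −2p + 9 ⇒ 12p = 10 ⇒ p = 5/6, and the value is (10)·(5/6) − 1 = 22/3.
For Firm B: with q = P(Match), equating Enter's and Stay's payoffs gives 2q + 7 = −10q + 9 ⇒ q = 1/6.

5/6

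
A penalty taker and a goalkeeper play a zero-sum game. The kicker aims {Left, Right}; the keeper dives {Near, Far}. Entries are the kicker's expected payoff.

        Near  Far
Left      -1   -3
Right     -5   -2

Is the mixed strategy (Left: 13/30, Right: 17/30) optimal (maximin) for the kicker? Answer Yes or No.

Against Near this mix gives (13/30)·(-1) + (17/30)·(-5) = -49/15.
Against Far this mix gives (13/30)·(-3) + (17/30)·(-2) = -73/30.
The keeper will play Near, holding the kicker to -49/15. Shifting weight toward the row that does better against Near would raise this floor (the equalizing mix achieves -13/5 against both Near and Far), so the proposed strategy is not optimal.

No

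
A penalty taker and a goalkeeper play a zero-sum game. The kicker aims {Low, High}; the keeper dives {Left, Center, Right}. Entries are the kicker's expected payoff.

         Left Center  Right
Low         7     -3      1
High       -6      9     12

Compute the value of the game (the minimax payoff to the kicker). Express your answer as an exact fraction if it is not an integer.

Row minima: Low → -3, High → -6; maximin = -3.
Column maxima: Left → 7, Center → 9, Right → 12; minimax = 7.
-3 ≠ 7, so there is no saddle point; optimal play is mixed.
Right is strictly dominated by Center (it gives the kicker strictly more in every row), so the keeper never plays it.
On the remaining 2×2 (Low, High vs Left, Center):
Let the kicker play Low with probability p. Expected payoff against Left: 7p + (-6)(1−p) = 13p − 6; against Center: (-3)p + 9(1−p) = −12p + 9.
Setting these equal: 13p − 6 = −12p + 9 ⇒ 25p = 15 ⇒ p = 3/5, and the value is (13)·(3/5) − 6 = 9/5.
For the keeper: with q = P(Left), equating Low's and High's payoffs gives 10q − 3 = −15q + 9 ⇒ q = 12/25.

9/5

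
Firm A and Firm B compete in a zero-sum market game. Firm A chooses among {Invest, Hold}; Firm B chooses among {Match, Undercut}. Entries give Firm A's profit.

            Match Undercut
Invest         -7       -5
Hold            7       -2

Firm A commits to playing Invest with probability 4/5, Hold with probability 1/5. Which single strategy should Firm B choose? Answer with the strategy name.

If Firm B plays Match, Firm A's expected payoff is (4/5)·(-7) + (1/5)·7 = -21/5.
If Firm B plays Undercut, Firm A's expected payoff is (4/5)·(-5) + (1/5)·(-2) = -22/5.
Firm B minimizes Firm A's payoff; the smallest is -22/5, so the best response is Undercut.

Undercut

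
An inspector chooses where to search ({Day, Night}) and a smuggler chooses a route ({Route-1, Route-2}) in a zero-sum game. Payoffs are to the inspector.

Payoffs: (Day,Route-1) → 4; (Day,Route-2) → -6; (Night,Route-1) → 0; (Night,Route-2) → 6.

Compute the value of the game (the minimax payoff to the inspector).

3/2

Row minima: Day → -6, Night → 0; maximin = 0.
Column maxima: Route-1 → 4, Route-2 → 6; minimax = 4.
0 ≠ 4, so there is no saddle point; optimal play is mixed.
Let the inspector play Day with probability p. Expected payoff against Route-1: 4p + 0(1−p) = 4p; against Route-2: (-6)p + 6(1−p) = −12p + 6.
Setting these equal: 4p = −12p + 6 ⇒ 16p = 6 ⇒ p = 3/8, and the value is (4)·(3/8) = 3/2.
For the smuggler: with q = P(Route-1), equating Day's and Night's payoffs gives 10q − 6 = −6q + 6 ⇒ q = 3/4.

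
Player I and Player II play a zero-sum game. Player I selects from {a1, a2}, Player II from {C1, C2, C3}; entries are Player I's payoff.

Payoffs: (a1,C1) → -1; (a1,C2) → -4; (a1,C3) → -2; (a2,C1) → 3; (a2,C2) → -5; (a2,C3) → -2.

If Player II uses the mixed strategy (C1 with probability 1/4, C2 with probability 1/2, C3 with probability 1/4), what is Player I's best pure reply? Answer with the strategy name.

Expected payoff of a1: (1/4)·(-1) + (1/2)·(-4) + (1/4)·(-2) = -11/4.
Expected payoff of a2: (1/4)·3 + (1/2)·(-5) + (1/4)·(-2) = -9/4.
The largest is -9/4, so Player I's best response is a2.

a2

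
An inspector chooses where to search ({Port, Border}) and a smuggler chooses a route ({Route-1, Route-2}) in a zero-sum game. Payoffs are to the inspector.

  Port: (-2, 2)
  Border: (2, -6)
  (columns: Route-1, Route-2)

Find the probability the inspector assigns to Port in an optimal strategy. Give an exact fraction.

2/3

Row minima: Port → -2, Border → -6; maximin = -2.
Column maxima: Route-1 → 2, Route-2 → 2; minimax = 2.
-2 ≠ 2, so there is no saddle point; optimal play is mixed.
Let the inspector play Port with probability p. Expected payoff against Route-1: (-2)p + 2(1−p) = −4p + 2; against Route-2: 2p + (-6)(1−p) = 8p − 6.
Setting these equal: −4p + 2 = 8p − 6 ⇒ −12p = -8 ⇒ p = 2/3, and the value is (-4)·(2/3) + 2 = -2/3.
For the smuggler: with q = P(Route-1), equating Port's and Border's payoffs gives −4q + 2 = 8q − 6 ⇒ q = 2/3.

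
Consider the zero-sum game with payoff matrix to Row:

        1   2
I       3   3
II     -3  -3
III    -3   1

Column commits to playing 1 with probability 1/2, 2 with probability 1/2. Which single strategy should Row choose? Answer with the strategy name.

Expected payoff of I: (1/2)·3 + (1/2)·3 = 3.
Expected payoff of II: (1/2)·(-3) + (1/2)·(-3) = -3.
Expected payoff of III: (1/2)·(-3) + (1/2)·1 = -1.
The largest is 3, so Row's best response is I.

I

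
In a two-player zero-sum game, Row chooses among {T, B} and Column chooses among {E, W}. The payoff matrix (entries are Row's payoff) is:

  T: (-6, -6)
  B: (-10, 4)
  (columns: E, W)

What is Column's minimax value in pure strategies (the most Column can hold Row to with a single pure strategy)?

-6

Column maxima: E → -6, W → 4.
The smallest of these is -6.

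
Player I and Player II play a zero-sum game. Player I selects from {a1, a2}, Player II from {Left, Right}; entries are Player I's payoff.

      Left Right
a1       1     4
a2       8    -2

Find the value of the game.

34/13

Row minima: a1 → 1, a2 → -2; maximin = 1.
Column maxima: Left → 8, Right → 4; minimax = 4.
1 ≠ 4, so there is no saddle point; optimal play is mixed.
Let Player I play a1 with probability p. Expected payoff against Left: 1p + 8(1−p) = −7p + 8; against Right: 4p + (-2)(1−p) = 6p − 2.
Setting these equal: −7p + 8 = 6p − 2 ⇒ −13p = -10 ⇒ p = 10/13, and the value is (-7)·(10/13) + 8 = 34/13.
For Player II: with q = P(Left), equating a1's and a2's payoffs gives −3q + 4 = 10q − 2 ⇒ q = 6/13.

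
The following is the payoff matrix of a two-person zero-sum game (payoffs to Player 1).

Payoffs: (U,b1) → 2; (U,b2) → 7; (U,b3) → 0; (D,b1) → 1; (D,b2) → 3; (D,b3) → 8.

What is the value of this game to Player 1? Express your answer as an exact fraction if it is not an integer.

16/9

Row minima: U → 0, D → 1; maximin = 1.
Column maxima: b1 → 2, b2 → 7, b3 → 8; minimax = 2.
1 ≠ 2, so there is no saddle point; optimal play is mixed.
b2 is strictly dominated by b1 (it gives Player 1 strictly more in every row), so Player 2 never plays it.
On the remaining 2×2 (U, D vs b1, b3):
Let Player 1 play U with probability p. Expected payoff against b1: 2p + 1(1−p) = p + 1; against b3: 0p + 8(1−p) = −8p + 8.
Setting these equal: p + 1 = −8p + 8 ⇒ 9p = 7 ⇒ p = 7/9, and the value is (1)·(7/9) + 1 = 16/9.
For Player 2: with q = P(b1), equating U's and D's payoffs gives 2q = −7q + 8 ⇒ q = 8/9.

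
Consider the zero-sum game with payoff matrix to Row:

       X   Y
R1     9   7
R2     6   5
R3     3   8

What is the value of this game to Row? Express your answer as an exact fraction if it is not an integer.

Row minima: R1 → 7, R2 → 5, R3 → 3; maximin = 7.
Column maxima: X → 9, Y → 8; minimax = 8.
7 ≠ 8, so there is no saddle point; optimal play is mixed.
R2 is strictly dominated by R1, so Row never plays it.
On the remaining 2×2 (R1, R3 vs X, Y):
Let Row play R1 with probability p. Expected payoff against X: 9p + 3(1−p) = 6p + 3; against Y: 7p + 8(1−p) = −p + 8.
Setting these equal: 6p + 3 = −p + 8 ⇒ 7p = 5 ⇒ p = 5/7, and the value is (6)·(5/7) + 3 = 51/7.
For Column: with q = P(X), equating R1's and R3's payoffs gives 2q + 7 = −5q + 8 ⇒ q = 1/7.

51/7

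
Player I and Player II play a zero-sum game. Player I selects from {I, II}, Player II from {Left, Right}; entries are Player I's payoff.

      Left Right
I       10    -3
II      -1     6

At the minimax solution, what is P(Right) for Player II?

Row minima: I → -3, II → -1; maximin = -1.
Column maxima: Left → 10, Right → 6; minimax = 6.
-1 ≠ 6, so there is no saddle point; optimal play is mixed.
Let Player I play I with probability p. Expected payoff against Left: 10p + (-1)(1−p) = 11p − 1; against Right: (-3)p + 6(1−p) = −9p + 6.
Setting these equal: 11p − 1 = −9p + 6 ⇒ 20p = 7 ⇒ p = 7/20, and the value is (11)·(7/20) − 1 = 57/20.
For Player II: with q = P(Left), equating I's and II's payoffs gives 13q − 3 = −7q + 6 ⇒ q = 9/20.

11/20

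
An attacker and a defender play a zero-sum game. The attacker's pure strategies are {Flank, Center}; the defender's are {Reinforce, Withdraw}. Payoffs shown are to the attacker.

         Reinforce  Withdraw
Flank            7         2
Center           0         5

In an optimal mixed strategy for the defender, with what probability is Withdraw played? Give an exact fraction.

7/10

Row minima: Flank → 2, Center → 0; maximin = 2.
Column maxima: Reinforce → 7, Withdraw → 5; minimax = 5.
2 ≠ 5, so there is no saddle point; optimal play is mixed.
Let the attacker play Flank with probability p. Expected payoff against Reinforce: 7p + 0(1−p) = 7p; against Withdraw: 2p + 5(1−p) = −3p + 5.
Setting these equal: 7p = −3p + 5 ⇒ 10p = 5 ⇒ p = 1/2, and the value is (7)·(1/2) = 7/2.
For the defender: with q = P(Reinforce), equating Flank's and Center's payoffs gives 5q + 2 = −5q + 5 ⇒ q = 3/10.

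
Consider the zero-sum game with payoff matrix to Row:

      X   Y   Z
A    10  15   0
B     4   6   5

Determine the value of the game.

50/11

Row minima: A → 0, B → 4; maximin = 4.
Column maxima: X → 10, Y → 15, Z → 5; minimax = 5.
4 ≠ 5, so there is no saddle point; optimal play is mixed.
Y is strictly dominated by X (it gives Row strictly more in every row), so Column never plays it.
On the remaining 2×2 (A, B vs X, Z):
Let Row play A with probability p. Expected payoff against X: 10p + 4(1−p) = 6p + 4; against Z: 0p + 5(1−p) = −5p + 5.
Setting these equal: 6p + 4 = −5p + 5 ⇒ 11p = 1 ⇒ p = 1/11, and the value is (6)·(1/11) + 4 = 50/11.
For Column: with q = P(X), equating A's and B's payoffs gives 10q = −q + 5 ⇒ q = 5/11.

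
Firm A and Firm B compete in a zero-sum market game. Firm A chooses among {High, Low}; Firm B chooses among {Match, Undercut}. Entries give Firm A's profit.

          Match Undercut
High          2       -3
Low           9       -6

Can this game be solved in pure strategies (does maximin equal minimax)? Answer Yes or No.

Row minima: High → -3, Low → -6; maximin = -3.
Column maxima: Match → 9, Undercut → -3; minimax = -3.
maximin = minimax = -3, so a saddle point exists.

Yes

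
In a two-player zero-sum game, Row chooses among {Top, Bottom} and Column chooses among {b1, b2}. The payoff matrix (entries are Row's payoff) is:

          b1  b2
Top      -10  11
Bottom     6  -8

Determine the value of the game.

Row minima: Top → -10, Bottom → -8; maximin = -8.
Column maxima: b1 → 6, b2 → 11; minimax = 6.
-8 ≠ 6, so there is no saddle point; optimal play is mixed.
Let Row play Top with probability p. Expected payoff against b1: (-10)p + 6(1−p) = −16p + 6; against b2: 11p + (-8)(1−p) = 19p − 8.
Setting these equal: −16p + 6 = 19p − 8 ⇒ −35p = -14 ⇒ p = 2/5, and the value is (-16)·(2/5) + 6 = -2/5.
For Column: with q = P(b1), equating Top's and Bottom's payoffs gives −21q + 11 = 14q − 8 ⇒ q = 19/35.

-2/5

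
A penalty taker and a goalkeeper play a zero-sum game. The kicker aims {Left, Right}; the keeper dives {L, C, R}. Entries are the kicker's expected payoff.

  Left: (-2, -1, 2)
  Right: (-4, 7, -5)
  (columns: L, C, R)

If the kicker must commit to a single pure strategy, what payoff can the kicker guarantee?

-2

Row minima: Left → -2, Right → -5.
The best of these is -2.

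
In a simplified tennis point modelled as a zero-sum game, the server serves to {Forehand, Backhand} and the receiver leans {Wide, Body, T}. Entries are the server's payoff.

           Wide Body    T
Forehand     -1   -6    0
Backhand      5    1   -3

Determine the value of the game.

Row minima: Forehand → -6, Backhand → -3; maximin = -3.
Column maxima: Wide → 5, Body → 1, T → 0; minimax = 0.
-3 ≠ 0, so there is no saddle point; optimal play is mixed.
Wide is strictly dominated by Body (it gives the server strictly more in every row), so the receiver never plays it.
On the remaining 2×2 (Forehand, Backhand vs Body, T):
Let the server play Forehand with probability p. Expected payoff against Body: (-6)p + 1(1−p) = −7p + 1; against T: 0p + (-3)(1−p) = 3p − 3.
Setting these equal: −7p + 1 = 3p − 3 ⇒ −10p = -4 ⇒ p = 2/5, and the value is (-7)·(2/5) + 1 = -9/5.
For the receiver: with q = P(Body), equating Forehand's and Backhand's payoffs gives −6q = 4q − 3 ⇒ q = 3/10.

-9/5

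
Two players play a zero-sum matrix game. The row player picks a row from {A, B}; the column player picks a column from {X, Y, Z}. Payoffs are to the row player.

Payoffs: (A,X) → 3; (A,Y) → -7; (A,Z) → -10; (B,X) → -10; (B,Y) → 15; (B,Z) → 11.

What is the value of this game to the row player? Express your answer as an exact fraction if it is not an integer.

-67/34

Row minima: A → -10, B → -10; maximin = -10.
Column maxima: X → 3, Y → 15, Z → 11; minimax = 3.
-10 ≠ 3, so there is no saddle point; optimal play is mixed.
Y is strictly dominated by Z (it gives the row player strictly more in every row), so the column player never plays it.
On the remaining 2×2 (A, B vs X, Z):
Let the row player play A with probability p. Expected payoff against X: 3p + (-10)(1−p) = 13p − 10; against Z: (-10)p + 11(1−p) = −21p + 11.
Setting these equal: 13p − 10 = −21p + 11 ⇒ 34p = 21 ⇒ p = 21/34, and the value is (13)·(21/34) − 10 = -67/34.
For the column player: with q = P(X), equating A's and B's payoffs gives 13q − 10 = −21q + 11 ⇒ q = 21/34.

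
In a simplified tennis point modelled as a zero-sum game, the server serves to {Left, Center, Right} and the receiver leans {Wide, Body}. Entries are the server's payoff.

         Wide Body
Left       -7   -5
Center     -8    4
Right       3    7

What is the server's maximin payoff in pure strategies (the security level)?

Row minima: Left → -7, Center → -8, Right → 3.
The best of these is 3.

3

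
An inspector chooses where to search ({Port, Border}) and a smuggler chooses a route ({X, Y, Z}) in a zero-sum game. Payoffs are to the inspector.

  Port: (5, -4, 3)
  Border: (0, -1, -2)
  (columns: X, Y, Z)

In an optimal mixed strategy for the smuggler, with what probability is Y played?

Row minima: Port → -4, Border → -2; maximin = -2.
Column maxima: X → 5, Y → -1, Z → 3; minimax = -1.
-2 ≠ -1, so there is no saddle point; optimal play is mixed.
X is strictly dominated by Y (it gives the inspector strictly more in every row), so the smuggler never plays it.
On the remaining 2×2 (Port, Border vs Y, Z):
Let the inspector play Port with probability p. Expected payoff against Y: (-4)p + (-1)(1−p) = −3p − 1; against Z: 3p + (-2)(1−p) = 5p − 2.
Setting these equal: −3p − 1 = 5p − 2 ⇒ −8p = -1 ⇒ p = 1/8, and the value is (-3)·(1/8) − 1 = -11/8.
For the smuggler: with q = P(Y), equating Port's and Border's payoffs gives −7q + 3 = q − 2 ⇒ q = 5/8.

5/8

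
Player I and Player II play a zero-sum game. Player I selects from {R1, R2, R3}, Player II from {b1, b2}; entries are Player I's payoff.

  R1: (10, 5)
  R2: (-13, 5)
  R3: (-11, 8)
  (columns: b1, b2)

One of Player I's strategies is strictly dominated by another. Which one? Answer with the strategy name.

R2

R3 gives a strictly higher payoff than R2 against every column: -11 > -13, 8 > 5.
So R2 is strictly dominated and Player I never plays it.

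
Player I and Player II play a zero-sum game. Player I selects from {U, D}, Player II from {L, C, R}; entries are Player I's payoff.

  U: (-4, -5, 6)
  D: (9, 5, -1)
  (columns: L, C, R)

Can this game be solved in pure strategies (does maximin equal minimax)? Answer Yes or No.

No

Row minima: U → -5, D → -1; maximin = -1.
Column maxima: L → 9, C → 5, R → 6; minimax = 5.
-1 ≠ 5, so no pure-strategy equilibrium exists.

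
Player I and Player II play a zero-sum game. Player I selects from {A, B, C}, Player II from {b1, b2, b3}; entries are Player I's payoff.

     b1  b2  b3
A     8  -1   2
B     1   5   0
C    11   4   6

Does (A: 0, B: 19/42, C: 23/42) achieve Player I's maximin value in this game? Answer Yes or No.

No

Against b1 this mix gives (19/42)·1 + (23/42)·11 = 136/21.
Against b2 this mix gives (19/42)·5 + (23/42)·4 = 187/42.
Against b3 this mix gives (19/42)·0 + (23/42)·6 = 23/7.
Player II will play b3, holding Player I to 23/7. Shifting weight toward the row that does better against b3 would raise this floor (the equalizing mix achieves 30/7 against both b3 and b2), so the proposed strategy is not optimal.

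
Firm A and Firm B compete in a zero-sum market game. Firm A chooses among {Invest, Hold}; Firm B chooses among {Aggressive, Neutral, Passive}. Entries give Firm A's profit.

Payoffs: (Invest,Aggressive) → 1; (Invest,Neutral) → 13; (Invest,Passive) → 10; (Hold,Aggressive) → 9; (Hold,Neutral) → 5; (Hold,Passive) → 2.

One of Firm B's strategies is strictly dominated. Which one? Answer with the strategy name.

Passive holds Firm A's payoff strictly below Neutral in every row: 10 < 13, 2 < 5.
So Neutral is strictly dominated for Firm B.

Neutral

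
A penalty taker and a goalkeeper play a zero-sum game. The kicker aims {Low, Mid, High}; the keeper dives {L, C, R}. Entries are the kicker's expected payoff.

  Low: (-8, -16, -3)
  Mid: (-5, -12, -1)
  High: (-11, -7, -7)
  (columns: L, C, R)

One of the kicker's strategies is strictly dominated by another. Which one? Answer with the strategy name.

Low

Mid gives a strictly higher payoff than Low against every column: -5 > -8, -12 > -16, -1 > -3.
So Low is strictly dominated and the kicker never plays it.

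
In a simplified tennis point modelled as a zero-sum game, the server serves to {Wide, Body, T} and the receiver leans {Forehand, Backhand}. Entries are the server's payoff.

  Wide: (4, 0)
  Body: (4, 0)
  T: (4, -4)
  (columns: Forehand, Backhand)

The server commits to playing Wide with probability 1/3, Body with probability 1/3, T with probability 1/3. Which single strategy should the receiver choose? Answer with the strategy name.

Backhand

If the receiver plays Forehand, the server's expected payoff is (1/3)·4 + (1/3)·4 + (1/3)·4 = 4.
If the receiver plays Backhand, the server's expected payoff is (1/3)·0 + (1/3)·0 + (1/3)·(-4) = -4/3.
The receiver minimizes the server's payoff; the smallest is -4/3, so the best response is Backhand.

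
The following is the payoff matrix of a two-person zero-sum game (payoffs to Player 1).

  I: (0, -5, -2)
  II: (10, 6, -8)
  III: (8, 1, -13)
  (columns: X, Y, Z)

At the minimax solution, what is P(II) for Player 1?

3/17

Row minima: I → -5, II → -8, III → -13; maximin = -5.
Column maxima: X → 10, Y → 6, Z → -2; minimax = -2.
-5 ≠ -2, so there is no saddle point; optimal play is mixed.
III is strictly dominated by II, so Player 1 never plays it.
X is strictly dominated by Y (it gives Player 1 strictly more in every row), so Player 2 never plays it.
On the remaining 2×2 (I, II vs Y, Z):
Let Player 1 play I with probability p. Expected payoff against Y: (-5)p + 6(1−p) = −11p + 6; against Z: (-2)p + (-8)(1−p) = 6p − 8.
Setting these equal: −11p + 6 = 6p − 8 ⇒ −17p = -14 ⇒ p = 14/17, and the value is (-11)·(14/17) + 6 = -52/17.
For Player 2: with q = P(Y), equating I's and II's payoffs gives −3q − 2 = 14q − 8 ⇒ q = 6/17.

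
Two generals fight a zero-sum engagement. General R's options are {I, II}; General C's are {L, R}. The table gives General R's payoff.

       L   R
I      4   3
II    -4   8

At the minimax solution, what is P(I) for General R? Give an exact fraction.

Row minima: I → 3, II → -4; maximin = 3.
Column maxima: L → 4, R → 8; minimax = 4.
3 ≠ 4, so there is no saddle point; optimal play is mixed.
Let General R play I with probability p. Expected payoff against L: 4p + (-4)(1−p) = 8p − 4; against R: 3p + 8(1−p) = −5p + 8.
Setting these equal: 8p − 4 = −5p + 8 ⇒ 13p = 12 ⇒ p = 12/13, and the value is (8)·(12/13) − 4 = 44/13.
For General C: with q = P(L), equating I's and II's payoffs gives q + 3 = −12q + 8 ⇒ q = 5/13.

12/13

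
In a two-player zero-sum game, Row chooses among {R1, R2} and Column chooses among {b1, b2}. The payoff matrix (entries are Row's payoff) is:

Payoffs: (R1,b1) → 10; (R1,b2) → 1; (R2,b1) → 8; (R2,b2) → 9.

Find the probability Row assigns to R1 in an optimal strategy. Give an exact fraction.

Row minima: R1 → 1, R2 → 8; maximin = 8.
Column maxima: b1 → 10, b2 → 9; minimax = 9.
8 ≠ 9, so there is no saddle point; optimal play is mixed.
Let Row play R1 with probability p. Expected payoff against b1: 10p + 8(1−p) = 2p + 8; against b2: 1p + 9(1−p) = −8p + 9.
Setting these equal: 2p + 8 = −8p + 9 ⇒ 10p = 1 ⇒ p = 1/10, and the value is (2)·(1/10) + 8 = 41/5.
For Column: with q = P(b1), equating R1's and R2's payoffs gives 9q + 1 = −q + 9 ⇒ q = 4/5.

1/10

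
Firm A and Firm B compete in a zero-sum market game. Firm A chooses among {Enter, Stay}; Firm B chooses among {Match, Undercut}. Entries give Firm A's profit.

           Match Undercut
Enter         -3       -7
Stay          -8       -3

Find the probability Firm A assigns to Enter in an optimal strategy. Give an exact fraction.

5/9

Row minima: Enter → -7, Stay → -8; maximin = -7.
Column maxima: Match → -3, Undercut → -3; minimax = -3.
-7 ≠ -3, so there is no saddle point; optimal play is mixed.
Let Firm A play Enter with probability p. Expected payoff against Match: (-3)p + (-8)(1−p) = 5p − 8; against Undercut: (-7)p + (-3)(1−p) = −4p − 3.
Setting these equal: 5p − 8 = −4p − 3 ⇒ 9p = 5 ⇒ p = 5/9, and the value is (5)·(5/9) − 8 = -47/9.
For Firm B: with q = P(Match), equating Enter's and Stay's payoffs gives 4q − 7 = −5q − 3 ⇒ q = 4/9.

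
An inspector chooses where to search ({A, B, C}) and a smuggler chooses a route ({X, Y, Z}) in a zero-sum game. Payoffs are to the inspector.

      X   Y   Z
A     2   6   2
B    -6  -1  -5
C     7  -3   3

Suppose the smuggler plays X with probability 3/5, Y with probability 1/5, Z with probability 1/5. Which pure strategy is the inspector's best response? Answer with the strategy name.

C

Expected payoff of A: (3/5)·2 + (1/5)·6 + (1/5)·2 = 14/5.
Expected payoff of B: (3/5)·(-6) + (1/5)·(-1) + (1/5)·(-5) = -24/5.
Expected payoff of C: (3/5)·7 + (1/5)·(-3) + (1/5)·3 = 21/5.
The largest is 21/5, so the inspector's best response is C.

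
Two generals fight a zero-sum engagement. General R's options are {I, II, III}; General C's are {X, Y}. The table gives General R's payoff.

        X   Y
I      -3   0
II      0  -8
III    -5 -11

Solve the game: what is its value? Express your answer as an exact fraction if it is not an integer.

Row minima: I → -3, II → -8, III → -11; maximin = -3.
Column maxima: X → 0, Y → 0; minimax = 0.
-3 ≠ 0, so there is no saddle point; optimal play is mixed.
III is strictly dominated by I, so General R never plays it.
On the remaining 2×2 (I, II vs X, Y):
Let General R play I with probability p. Expected payoff against X: (-3)p + 0(1−p) = −3p; against Y: 0p + (-8)(1−p) = 8p − 8.
Setting these equal: −3p = 8p − 8 ⇒ −11p = -8 ⇒ p = 8/11, and the value is (-3)·(8/11) = -24/11.
For General C: with q = P(X), equating I's and II's payoffs gives −3q = 8q − 8 ⇒ q = 8/11.

-24/11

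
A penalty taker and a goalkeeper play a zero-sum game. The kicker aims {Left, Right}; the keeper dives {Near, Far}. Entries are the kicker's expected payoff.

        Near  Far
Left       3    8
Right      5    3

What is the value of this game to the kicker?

Row minima: Left → 3, Right → 3; maximin = 3.
Column maxima: Near → 5, Far → 8; minimax = 5.
3 ≠ 5, so there is no saddle point; optimal play is mixed.
Let the kicker play Left with probability p. Expected payoff against Near: 3p + 5(1−p) = −2p + 5; against Far: 8p + 3(1−p) = 5p + 3.
Setting these equal: −2p + 5 = 5p + 3 ⇒ −7p = -2 ⇒ p = 2/7, and the value is (-2)·(2/7) + 5 = 31/7.
For the keeper: with q = P(Near), equating Left's and Right's payoffs gives −5q + 8 = 2q + 3 ⇒ q = 5/7.

31/7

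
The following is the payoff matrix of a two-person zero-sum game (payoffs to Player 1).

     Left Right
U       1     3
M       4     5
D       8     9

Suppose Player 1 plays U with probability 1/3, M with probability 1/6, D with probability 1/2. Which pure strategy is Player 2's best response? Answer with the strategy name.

Left

If Player 2 plays Left, Player 1's expected payoff is (1/3)·1 + (1/6)·4 + (1/2)·8 = 5.
If Player 2 plays Right, Player 1's expected payoff is (1/3)·3 + (1/6)·5 + (1/2)·9 = 19/3.
Player 2 minimizes Player 1's payoff; the smallest is 5, so the best response is Left.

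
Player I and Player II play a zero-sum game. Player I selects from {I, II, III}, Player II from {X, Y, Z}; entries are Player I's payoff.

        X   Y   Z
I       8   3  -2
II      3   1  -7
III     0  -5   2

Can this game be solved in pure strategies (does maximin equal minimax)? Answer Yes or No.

No

Row minima: I → -2, II → -7, III → -5; maximin = -2.
Column maxima: X → 8, Y → 3, Z → 2; minimax = 2.
-2 ≠ 2, so no pure-strategy equilibrium exists.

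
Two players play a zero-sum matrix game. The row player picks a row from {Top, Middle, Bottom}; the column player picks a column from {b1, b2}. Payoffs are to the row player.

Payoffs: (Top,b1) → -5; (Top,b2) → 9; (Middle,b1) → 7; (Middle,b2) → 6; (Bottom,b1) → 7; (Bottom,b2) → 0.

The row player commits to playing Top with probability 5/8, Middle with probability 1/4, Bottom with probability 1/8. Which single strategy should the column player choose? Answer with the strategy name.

If the column player plays b1, the row player's expected payoff is (5/8)·(-5) + (1/4)·7 + (1/8)·7 = -1/2.
If the column player plays b2, the row player's expected payoff is (5/8)·9 + (1/4)·6 + (1/8)·0 = 57/8.
The column player minimizes the row player's payoff; the smallest is -1/2, so the best response is b1.

b1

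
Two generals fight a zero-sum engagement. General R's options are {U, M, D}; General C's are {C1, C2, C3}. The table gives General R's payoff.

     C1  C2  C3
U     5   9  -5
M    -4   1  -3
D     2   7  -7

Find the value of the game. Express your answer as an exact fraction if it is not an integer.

-35/11

Row minima: U → -5, M → -4, D → -7; maximin = -4.
Column maxima: C1 → 5, C2 → 9, C3 → -3; minimax = -3.
-4 ≠ -3, so there is no saddle point; optimal play is mixed.
D is strictly dominated by U, so General R never plays it.
C2 is strictly dominated by C1 (it gives General R strictly more in every row), so General C never plays it.
On the remaining 2×2 (U, M vs C1, C3):
Let General R play U with probability p. Expected payoff against C1: 5p + (-4)(1−p) = 9p − 4; against C3: (-5)p + (-3)(1−p) = −2p − 3.
Setting these equal: 9p − 4 = −2p − 3 ⇒ 11p = 1 ⇒ p = 1/11, and the value is (9)·(1/11) − 4 = -35/11.
For General C: with q = P(C1), equating U's and M's payoffs gives 10q − 5 = −q − 3 ⇒ q = 2/11.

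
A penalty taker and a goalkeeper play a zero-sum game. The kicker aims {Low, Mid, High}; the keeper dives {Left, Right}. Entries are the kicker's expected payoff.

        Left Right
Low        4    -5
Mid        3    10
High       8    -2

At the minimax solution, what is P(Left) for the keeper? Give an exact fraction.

12/17

Row minima: Low → -5, Mid → 3, High → -2; maximin = 3.
Column maxima: Left → 8, Right → 10; minimax = 8.
3 ≠ 8, so there is no saddle point; optimal play is mixed.
Low is strictly dominated by High, so the kicker never plays it.
On the remaining 2×2 (Mid, High vs Left, Right):
Let the kicker play Mid with probability p. Expected payoff against Left: 3p + 8(1−p) = −5p + 8; against Right: 10p + (-2)(1−p) = 12p − 2.
Setting these equal: −5p + 8 = 12p − 2 ⇒ −17p = -10 ⇒ p = 10/17, and the value is (-5)·(10/17) + 8 = 86/17.
For the keeper: with q = P(Left), equating Mid's and High's payoffs gives −7q + 10 = 10q − 2 ⇒ q = 12/17.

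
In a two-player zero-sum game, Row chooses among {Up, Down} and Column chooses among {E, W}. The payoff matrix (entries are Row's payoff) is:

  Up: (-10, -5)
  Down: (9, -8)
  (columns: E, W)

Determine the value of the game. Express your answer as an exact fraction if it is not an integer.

-125/22

Row minima: Up → -10, Down → -8; maximin = -8.
Column maxima: E → 9, W → -5; minimax = -5.
-8 ≠ -5, so there is no saddle point; optimal play is mixed.
Let Row play Up with probability p. Expected payoff against E: (-10)p + 9(1−p) = −19p + 9; against W: (-5)p + (-8)(1−p) = 3p − 8.
Setting these equal: −19p + 9 = 3p − 8 ⇒ −22p = -17 ⇒ p = 17/22, and the value is (-19)·(17/22) + 9 = -125/22.
For Column: with q = P(E), equating Up's and Down's payoffs gives −5q − 5 = 17q − 8 ⇒ q = 3/22.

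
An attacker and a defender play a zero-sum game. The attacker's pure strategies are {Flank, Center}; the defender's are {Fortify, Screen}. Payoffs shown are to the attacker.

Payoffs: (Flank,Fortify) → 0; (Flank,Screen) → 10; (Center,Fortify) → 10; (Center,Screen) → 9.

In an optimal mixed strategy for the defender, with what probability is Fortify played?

Row minima: Flank → 0, Center → 9; maximin = 9.
Column maxima: Fortify → 10, Screen → 10; minimax = 10.
9 ≠ 10, so there is no saddle point; optimal play is mixed.
Let the attacker play Flank with probability p. Expected payoff against Fortify: 0p + 10(1−p) = −10p + 10; against Screen: 10p + 9(1−p) = p + 9.
Setting these equal: −10p + 10 = p + 9 ⇒ −11p = -1 ⇒ p = 1/11, and the value is (-10)·(1/11) + 10 = 100/11.
For the defender: with q = P(Fortify), equating Flank's and Center's payoffs gives −10q + 10 = q + 9 ⇒ q = 1/11.

1/11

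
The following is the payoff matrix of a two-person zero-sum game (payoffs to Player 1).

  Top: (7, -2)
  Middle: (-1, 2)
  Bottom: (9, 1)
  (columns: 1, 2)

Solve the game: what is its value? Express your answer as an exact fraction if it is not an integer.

Row minima: Top → -2, Middle → -1, Bottom → 1; maximin = 1.
Column maxima: 1 → 9, 2 → 2; minimax = 2.
1 ≠ 2, so there is no saddle point; optimal play is mixed.
Top is strictly dominated by Bottom, so Player 1 never plays it.
On the remaining 2×2 (Middle, Bottom vs 1, 2):
Let Player 1 play Middle with probability p. Expected payoff against 1: (-1)p + 9(1−p) = −10p + 9; against 2: 2p + 1(1−p) = p + 1.
Setting these equal: −10p + 9 = p + 1 ⇒ −11p = -8 ⇒ p = 8/11, and the value is (-10)·(8/11) + 9 = 19/11.
For Player 2: with q = P(1), equating Middle's and Bottom's payoffs gives −3q + 2 = 8q + 1 ⇒ q = 1/11.

19/11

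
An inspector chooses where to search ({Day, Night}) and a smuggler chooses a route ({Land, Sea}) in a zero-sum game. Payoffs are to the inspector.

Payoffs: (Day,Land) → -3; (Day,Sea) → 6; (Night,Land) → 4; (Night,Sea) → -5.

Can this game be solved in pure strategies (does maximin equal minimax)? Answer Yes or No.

No

Row minima: Day → -3, Night → -5; maximin = -3.
Column maxima: Land → 4, Sea → 6; minimax = 4.
-3 ≠ 4, so no pure-strategy equilibrium exists.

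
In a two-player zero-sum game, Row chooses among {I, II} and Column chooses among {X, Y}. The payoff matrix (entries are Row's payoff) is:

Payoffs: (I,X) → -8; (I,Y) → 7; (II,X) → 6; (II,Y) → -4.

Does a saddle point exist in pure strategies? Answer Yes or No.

No

Row minima: I → -8, II → -4; maximin = -4.
Column maxima: X → 6, Y → 7; minimax = 6.
-4 ≠ 6, so no pure-strategy equilibrium exists.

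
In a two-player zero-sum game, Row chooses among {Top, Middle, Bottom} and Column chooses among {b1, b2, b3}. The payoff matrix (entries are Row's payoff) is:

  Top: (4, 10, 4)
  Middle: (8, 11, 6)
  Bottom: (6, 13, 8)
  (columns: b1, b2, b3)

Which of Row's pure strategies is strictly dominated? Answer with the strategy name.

Top

Middle gives a strictly higher payoff than Top against every column: 8 > 4, 11 > 10, 6 > 4.
So Top is strictly dominated and Row never plays it.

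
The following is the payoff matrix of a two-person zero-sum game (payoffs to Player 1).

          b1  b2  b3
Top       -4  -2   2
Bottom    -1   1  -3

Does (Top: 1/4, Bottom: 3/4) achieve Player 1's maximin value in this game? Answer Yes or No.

Against b1 this mix gives (1/4)·(-4) + (3/4)·(-1) = -7/4.
Against b2 this mix gives (1/4)·(-2) + (3/4)·1 = 1/4.
Against b3 this mix gives (1/4)·2 + (3/4)·(-3) = -7/4.
All of Player 2's active replies (b1, b3) yield -7/4, and no column does worse for Player 1. The mix makes Player 2 indifferent and guarantees -7/4, so it is optimal.

Yes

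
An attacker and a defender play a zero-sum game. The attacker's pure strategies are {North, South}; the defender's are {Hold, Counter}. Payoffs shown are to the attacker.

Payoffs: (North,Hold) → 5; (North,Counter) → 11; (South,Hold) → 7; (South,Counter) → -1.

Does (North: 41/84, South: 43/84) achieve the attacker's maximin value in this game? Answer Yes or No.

No

Against Hold this mix gives (41/84)·5 + (43/84)·7 = 253/42.
Against Counter this mix gives (41/84)·11 + (43/84)·(-1) = 34/7.
The defender will play Counter, holding the attacker to 34/7. Shifting weight toward the row that does better against Counter would raise this floor (the equalizing mix achieves 41/7 against both Counter and Hold), so the proposed strategy is not optimal.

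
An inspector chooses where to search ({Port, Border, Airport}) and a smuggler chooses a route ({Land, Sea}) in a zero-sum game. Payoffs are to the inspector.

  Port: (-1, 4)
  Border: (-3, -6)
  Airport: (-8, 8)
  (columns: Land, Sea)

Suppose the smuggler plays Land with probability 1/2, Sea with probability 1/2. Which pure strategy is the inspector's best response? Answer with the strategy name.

Expected payoff of Port: (1/2)·(-1) + (1/2)·4 = 3/2.
Expected payoff of Border: (1/2)·(-3) + (1/2)·(-6) = -9/2.
Expected payoff of Airport: (1/2)·(-8) + (1/2)·8 = 0.
The largest is 3/2, so the inspector's best response is Port.

Port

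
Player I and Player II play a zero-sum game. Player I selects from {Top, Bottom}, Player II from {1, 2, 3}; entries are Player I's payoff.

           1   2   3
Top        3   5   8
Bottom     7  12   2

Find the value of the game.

Row minima: Top → 3, Bottom → 2; maximin = 3.
Column maxima: 1 → 7, 2 → 12, 3 → 8; minimax = 7.
3 ≠ 7, so there is no saddle point; optimal play is mixed.
2 is strictly dominated by 1 (it gives Player I strictly more in every row), so Player II never plays it.
On the remaining 2×2 (Top, Bottom vs 1, 3):
Let Player I play Top with probability p. Expected payoff against 1: 3p + 7(1−p) = −4p + 7; against 3: 8p + 2(1−p) = 6p + 2.
Setting these equal: −4p + 7 = 6p + 2 ⇒ −10p = -5 ⇒ p = 1/2, and the value is (-4)·(1/2) + 7 = 5.
For Player II: with q = P(1), equating Top's and Bottom's payoffs gives −5q + 8 = 5q + 2 ⇒ q = 3/5.

5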